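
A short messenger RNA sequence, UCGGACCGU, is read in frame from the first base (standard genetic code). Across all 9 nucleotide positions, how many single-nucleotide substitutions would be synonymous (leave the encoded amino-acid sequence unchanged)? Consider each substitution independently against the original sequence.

Codon 1 (UCG, Ser): 3 synonymous substitutions.
Codon 2 (GAC, Asp): 1 synonymous substitution.
Codon 3 (CGU, Arg): 3 synonymous substitutions.
Total: 3 + 1 + 3 = 7.

7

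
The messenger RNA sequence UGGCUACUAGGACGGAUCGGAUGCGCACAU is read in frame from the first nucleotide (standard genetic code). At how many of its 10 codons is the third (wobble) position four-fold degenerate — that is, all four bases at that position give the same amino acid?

Codon 1 UGG (Trp): third position 1-fold.
Codon 2 CUA (Leu): third position 4-fold.
Codon 3 CUA (Leu): third position 4-fold.
Codon 4 GGA (Gly): third position 4-fold.
Codon 5 CGG (Arg): third position 4-fold.
Codon 6 AUC (Ile): third position 3-fold.
Codon 7 GGA (Gly): third position 4-fold.
Codon 8 UGC (Cys): third position 2-fold.
Codon 9 GCA (Ala): third position 4-fold.
Codon 10 CAU (His): third position 2-fold.
Four-fold degenerate third positions: 6.

6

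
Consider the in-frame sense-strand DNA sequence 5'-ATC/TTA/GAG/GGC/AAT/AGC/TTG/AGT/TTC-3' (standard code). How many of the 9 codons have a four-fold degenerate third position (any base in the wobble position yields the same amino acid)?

1

Codon 1 ATC (Ile): third position 3-fold.
Codon 2 TTA (Leu): third position 2-fold.
Codon 3 GAG (Glu): third position 2-fold.
Codon 4 GGC (Gly): third position 4-fold.
Codon 5 AAT (Asn): third position 2-fold.
Codon 6 AGC (Ser): third position 2-fold.
Codon 7 TTG (Leu): third position 2-fold.
Codon 8 AGT (Ser): third position 2-fold.
Codon 9 TTC (Phe): third position 2-fold.
Four-fold degenerate third positions: 1.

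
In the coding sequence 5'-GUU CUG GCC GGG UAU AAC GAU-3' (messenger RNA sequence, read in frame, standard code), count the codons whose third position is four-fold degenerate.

4

Codon 1 GUU (Val): third position 4-fold.
Codon 2 CUG (Leu): third position 4-fold.
Codon 3 GCC (Ala): third position 4-fold.
Codon 4 GGG (Gly): third position 4-fold.
Codon 5 UAU (Tyr): third position 2-fold.
Codon 6 AAC (Asn): third position 2-fold.
Codon 7 GAU (Asp): third position 2-fold.
Four-fold degenerate third positions: 4.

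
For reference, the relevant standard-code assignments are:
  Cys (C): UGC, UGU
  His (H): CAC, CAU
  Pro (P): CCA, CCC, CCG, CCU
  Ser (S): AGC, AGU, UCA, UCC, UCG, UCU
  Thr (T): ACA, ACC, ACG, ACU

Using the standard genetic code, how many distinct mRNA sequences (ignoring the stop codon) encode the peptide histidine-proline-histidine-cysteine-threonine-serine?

His: 2 codons.
Pro: 4 codons.
His: 2 codons.
Cys: 2 codons.
Thr: 4 codons.
Ser: 6 codons.
2 × 4 × 2 × 2 × 4 × 6 = 768.

768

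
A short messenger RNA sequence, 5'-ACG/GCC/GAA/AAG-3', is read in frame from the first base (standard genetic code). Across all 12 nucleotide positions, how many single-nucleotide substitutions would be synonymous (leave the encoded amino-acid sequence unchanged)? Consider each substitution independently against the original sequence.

8

Codon 1 (ACG, Thr): 3 synonymous substitutions.
Codon 2 (GCC, Ala): 3 synonymous substitutions.
Codon 3 (GAA, Glu): 1 synonymous substitution.
Codon 4 (AAG, Lys): 1 synonymous substitution.
Total: 3 + 3 + 1 + 1 = 8.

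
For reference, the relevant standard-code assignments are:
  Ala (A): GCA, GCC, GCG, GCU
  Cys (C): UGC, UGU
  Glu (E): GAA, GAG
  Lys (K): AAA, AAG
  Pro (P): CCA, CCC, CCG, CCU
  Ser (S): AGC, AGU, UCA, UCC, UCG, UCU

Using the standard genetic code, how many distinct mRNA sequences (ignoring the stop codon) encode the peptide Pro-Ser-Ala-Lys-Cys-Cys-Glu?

1536

Pro: 4 codons.
Ser: 6 codons.
Ala: 4 codons.
Lys: 2 codons.
Cys: 2 codons.
Cys: 2 codons.
Glu: 2 codons.
4 × 6 × 4 × 2 × 2 × 2 × 2 = 1536.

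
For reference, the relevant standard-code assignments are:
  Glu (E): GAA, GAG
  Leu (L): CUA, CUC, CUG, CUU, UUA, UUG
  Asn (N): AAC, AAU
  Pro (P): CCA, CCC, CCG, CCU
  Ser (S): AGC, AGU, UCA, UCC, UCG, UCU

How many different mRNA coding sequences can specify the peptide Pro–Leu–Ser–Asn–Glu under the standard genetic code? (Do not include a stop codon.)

Pro: 4 codons.
Leu: 6 codons.
Ser: 6 codons.
Asn: 2 codons.
Glu: 2 codons.
4 × 6 × 6 × 2 × 2 = 576.

576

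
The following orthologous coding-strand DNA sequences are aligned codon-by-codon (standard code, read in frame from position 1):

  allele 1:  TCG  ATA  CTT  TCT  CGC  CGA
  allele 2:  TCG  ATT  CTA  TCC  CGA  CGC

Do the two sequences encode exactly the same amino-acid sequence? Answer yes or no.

Codon 1: TCG Ser / TCG Ser — identical.
Codon 2: ATA Ile / ATT Ile — synonymous.
Codon 3: CTT Leu / CTA Leu — synonymous.
Codon 4: TCT Ser / TCC Ser — synonymous.
Codon 5: CGC Arg / CGA Arg — synonymous.
Codon 6: CGA Arg / CGC Arg — synonymous.
Nonsynonymous differences: 0 → same protein.

yes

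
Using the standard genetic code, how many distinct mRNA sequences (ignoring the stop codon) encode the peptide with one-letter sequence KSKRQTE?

Lys: 2 codons.
Ser: 6 codons.
Lys: 2 codons.
Arg: 6 codons.
Gln: 2 codons.
Thr: 4 codons.
Glu: 2 codons.
2 × 6 × 2 × 6 × 2 × 4 × 2 = 2304.

2304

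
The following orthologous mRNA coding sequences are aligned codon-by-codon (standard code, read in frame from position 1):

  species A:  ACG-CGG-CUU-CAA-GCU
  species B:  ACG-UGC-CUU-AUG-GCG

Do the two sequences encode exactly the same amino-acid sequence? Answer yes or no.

no

Codon 1: ACG Thr / ACG Thr — identical.
Codon 2: CGG Arg / UGC Cys — nonsynonymous.
Codon 3: CUU Leu / CUU Leu — identical.
Codon 4: CAA Gln / AUG Met — nonsynonymous.
Codon 5: GCU Ala / GCG Ala — synonymous.
Nonsynonymous differences: 2 → different protein.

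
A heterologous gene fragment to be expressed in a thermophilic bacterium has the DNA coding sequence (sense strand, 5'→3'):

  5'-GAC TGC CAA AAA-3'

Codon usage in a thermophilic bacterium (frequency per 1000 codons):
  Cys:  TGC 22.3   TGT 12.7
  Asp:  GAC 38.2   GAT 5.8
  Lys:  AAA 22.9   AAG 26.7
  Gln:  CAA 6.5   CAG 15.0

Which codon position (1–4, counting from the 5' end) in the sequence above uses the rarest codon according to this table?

3

Codon 1 GAC (Asp): 38.2 per 1000.
Codon 2 TGC (Cys): 22.3 per 1000.
Codon 3 CAA (Gln): 6.5 per 1000.
Codon 4 AAA (Lys): 22.9 per 1000.
Lowest frequency is 6.5 at codon 3.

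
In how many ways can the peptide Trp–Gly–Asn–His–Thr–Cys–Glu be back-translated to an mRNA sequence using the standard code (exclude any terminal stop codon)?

256

Trp: 1 codon.
Gly: 4 codons.
Asn: 2 codons.
His: 2 codons.
Thr: 4 codons.
Cys: 2 codons.
Glu: 2 codons.
1 × 4 × 2 × 2 × 4 × 2 × 2 = 256.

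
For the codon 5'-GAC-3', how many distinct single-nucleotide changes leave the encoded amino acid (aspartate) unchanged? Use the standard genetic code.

Position 1: none → 0 synonymous.
Position 2: none → 0 synonymous.
Position 3: GAU → 1 synonymous.
Total: 0 + 0 + 1 = 1.

1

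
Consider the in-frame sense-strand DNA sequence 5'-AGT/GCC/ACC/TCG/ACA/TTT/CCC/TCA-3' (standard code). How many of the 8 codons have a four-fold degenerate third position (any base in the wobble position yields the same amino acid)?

6

Codon 1 AGT (Ser): third position 2-fold.
Codon 2 GCC (Ala): third position 4-fold.
Codon 3 ACC (Thr): third position 4-fold.
Codon 4 TCG (Ser): third position 4-fold.
Codon 5 ACA (Thr): third position 4-fold.
Codon 6 TTT (Phe): third position 2-fold.
Codon 7 CCC (Pro): third position 4-fold.
Codon 8 TCA (Ser): third position 4-fold.
Four-fold degenerate third positions: 6.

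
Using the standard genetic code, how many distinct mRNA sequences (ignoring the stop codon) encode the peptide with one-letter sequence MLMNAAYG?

1536

Met: 1 codon.
Leu: 6 codons.
Met: 1 codon.
Asn: 2 codons.
Ala: 4 codons.
Ala: 4 codons.
Tyr: 2 codons.
Gly: 4 codons.
1 × 6 × 1 × 2 × 4 × 4 × 2 × 4 = 1536.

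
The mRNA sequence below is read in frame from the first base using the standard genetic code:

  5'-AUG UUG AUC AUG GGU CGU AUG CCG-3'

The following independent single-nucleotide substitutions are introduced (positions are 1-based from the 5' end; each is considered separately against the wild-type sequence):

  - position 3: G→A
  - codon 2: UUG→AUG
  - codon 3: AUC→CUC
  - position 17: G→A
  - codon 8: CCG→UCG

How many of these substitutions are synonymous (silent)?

0

Codon 1: AUG (Met) → AUA (Ile) — missense.
Codon 2: UUG (Leu) → AUG (Met) — missense.
Codon 3: AUC (Ile) → CUC (Leu) — missense.
Codon 6: CGU (Arg) → CAU (His) — missense.
Codon 8: CCG (Pro) → UCG (Ser) — missense.
Synonymous: 0 of 5.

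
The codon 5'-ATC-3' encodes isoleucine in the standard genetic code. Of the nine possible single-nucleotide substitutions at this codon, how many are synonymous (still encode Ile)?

2

Position 1: none → 0 synonymous.
Position 2: none → 0 synonymous.
Position 3: ATT, ATA → 2 synonymous.
Total: 0 + 0 + 2 = 2.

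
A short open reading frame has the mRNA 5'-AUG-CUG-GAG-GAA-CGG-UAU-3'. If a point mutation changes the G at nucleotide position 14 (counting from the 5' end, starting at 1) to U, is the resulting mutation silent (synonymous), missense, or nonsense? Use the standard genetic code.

Position 14 falls in codon 5: CGG → Arg.
After the substitution the codon is CUG → Leu.
Arg ≠ Leu, so this is a missense mutation.

missense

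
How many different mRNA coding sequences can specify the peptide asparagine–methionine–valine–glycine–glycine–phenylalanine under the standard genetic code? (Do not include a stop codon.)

256

Asn: 2 codons.
Met: 1 codon.
Val: 4 codons.
Gly: 4 codons.
Gly: 4 codons.
Phe: 2 codons.
2 × 1 × 4 × 4 × 4 × 2 = 256.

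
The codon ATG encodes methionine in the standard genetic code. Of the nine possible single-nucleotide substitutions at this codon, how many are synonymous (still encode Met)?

0

Position 1: none → 0 synonymous.
Position 2: none → 0 synonymous.
Position 3: none → 0 synonymous.
Total: 0 + 0 + 0 = 0.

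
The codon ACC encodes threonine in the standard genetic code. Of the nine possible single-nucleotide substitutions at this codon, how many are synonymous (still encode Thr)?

3

Position 1: none → 0 synonymous.
Position 2: none → 0 synonymous.
Position 3: ACU, ACA, ACG → 3 synonymous.
Total: 0 + 0 + 3 = 3.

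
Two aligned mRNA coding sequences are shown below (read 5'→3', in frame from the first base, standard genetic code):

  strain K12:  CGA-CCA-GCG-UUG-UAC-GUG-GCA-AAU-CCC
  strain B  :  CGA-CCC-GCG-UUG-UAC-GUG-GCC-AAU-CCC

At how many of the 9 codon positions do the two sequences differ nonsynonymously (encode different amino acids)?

0

Codon 1: CGA Arg / CGA Arg — identical.
Codon 2: CCA Pro / CCC Pro — synonymous.
Codon 3: GCG Ala / GCG Ala — identical.
Codon 4: UUG Leu / UUG Leu — identical.
Codon 5: UAC Tyr / UAC Tyr — identical.
Codon 6: GUG Val / GUG Val — identical.
Codon 7: GCA Ala / GCC Ala — synonymous.
Codon 8: AAU Asn / AAU Asn — identical.
Codon 9: CCC Pro / CCC Pro — identical.
Nonsynonymous differences: 0.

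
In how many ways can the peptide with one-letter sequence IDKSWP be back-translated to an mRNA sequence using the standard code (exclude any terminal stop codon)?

Ile: 3 codons.
Asp: 2 codons.
Lys: 2 codons.
Ser: 6 codons.
Trp: 1 codon.
Pro: 4 codons.
3 × 2 × 2 × 6 × 1 × 4 = 288.

288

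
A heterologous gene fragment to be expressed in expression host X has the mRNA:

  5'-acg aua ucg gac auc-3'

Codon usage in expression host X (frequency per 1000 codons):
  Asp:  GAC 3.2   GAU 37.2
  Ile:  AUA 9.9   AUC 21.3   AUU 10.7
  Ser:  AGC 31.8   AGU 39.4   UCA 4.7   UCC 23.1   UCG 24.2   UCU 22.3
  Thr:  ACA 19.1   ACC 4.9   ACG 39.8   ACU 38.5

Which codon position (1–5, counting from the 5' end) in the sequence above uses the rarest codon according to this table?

Codon 1 ACG (Thr): 39.8 per 1000.
Codon 2 AUA (Ile): 9.9 per 1000.
Codon 3 UCG (Ser): 24.2 per 1000.
Codon 4 GAC (Asp): 3.2 per 1000.
Codon 5 AUC (Ile): 21.3 per 1000.
Lowest frequency is 3.2 at codon 4.

4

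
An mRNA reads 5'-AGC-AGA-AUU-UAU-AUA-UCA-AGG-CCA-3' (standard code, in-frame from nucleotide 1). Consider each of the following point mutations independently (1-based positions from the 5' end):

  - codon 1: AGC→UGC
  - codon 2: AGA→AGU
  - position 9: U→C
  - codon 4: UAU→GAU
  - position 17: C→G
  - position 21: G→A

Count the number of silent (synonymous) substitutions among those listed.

Codon 1: AGC (Ser) → UGC (Cys) — missense.
Codon 2: AGA (Arg) → AGU (Ser) — missense.
Codon 3: AUU (Ile) → AUC (Ile) — synonymous.
Codon 4: UAU (Tyr) → GAU (Asp) — missense.
Codon 6: UCA (Ser) → UGA (Stop) — nonsense.
Codon 7: AGG (Arg) → AGA (Arg) — synonymous.
Synonymous: 2 of 6.

2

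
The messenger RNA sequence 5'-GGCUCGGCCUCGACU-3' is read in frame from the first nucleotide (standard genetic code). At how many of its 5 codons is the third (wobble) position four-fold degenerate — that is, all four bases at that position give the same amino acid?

5

Codon 1 GGC (Gly): third position 4-fold.
Codon 2 UCG (Ser): third position 4-fold.
Codon 3 GCC (Ala): third position 4-fold.
Codon 4 UCG (Ser): third position 4-fold.
Codon 5 ACU (Thr): third position 4-fold.
Four-fold degenerate third positions: 5.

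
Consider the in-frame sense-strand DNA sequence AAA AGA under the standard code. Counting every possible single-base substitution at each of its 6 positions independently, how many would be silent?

3

Codon 1 (AAA, Lys): 1 synonymous substitution.
Codon 2 (AGA, Arg): 2 synonymous substitutions.
Total: 1 + 2 = 3.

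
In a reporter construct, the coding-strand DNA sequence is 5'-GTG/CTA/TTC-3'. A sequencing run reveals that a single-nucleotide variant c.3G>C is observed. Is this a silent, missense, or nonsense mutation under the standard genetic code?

silent

Position 3 falls in codon 1: GTG → Val.
After the substitution the codon is GTC → Val.
Both encode Val, so the change is synonymous.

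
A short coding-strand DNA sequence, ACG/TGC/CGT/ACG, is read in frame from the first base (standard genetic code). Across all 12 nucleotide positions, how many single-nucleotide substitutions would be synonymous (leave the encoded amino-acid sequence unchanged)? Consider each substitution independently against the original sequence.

10

Codon 1 (ACG, Thr): 3 synonymous substitutions.
Codon 2 (TGC, Cys): 1 synonymous substitution.
Codon 3 (CGT, Arg): 3 synonymous substitutions.
Codon 4 (ACG, Thr): 3 synonymous substitutions.
Total: 3 + 1 + 3 + 3 = 10.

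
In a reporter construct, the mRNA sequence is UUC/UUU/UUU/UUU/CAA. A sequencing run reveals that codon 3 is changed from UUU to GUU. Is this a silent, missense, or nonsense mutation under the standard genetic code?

Position 7 falls in codon 3: UUU → Phe.
After the substitution the codon is GUU → Val.
Phe ≠ Val, so this is a missense mutation.

missense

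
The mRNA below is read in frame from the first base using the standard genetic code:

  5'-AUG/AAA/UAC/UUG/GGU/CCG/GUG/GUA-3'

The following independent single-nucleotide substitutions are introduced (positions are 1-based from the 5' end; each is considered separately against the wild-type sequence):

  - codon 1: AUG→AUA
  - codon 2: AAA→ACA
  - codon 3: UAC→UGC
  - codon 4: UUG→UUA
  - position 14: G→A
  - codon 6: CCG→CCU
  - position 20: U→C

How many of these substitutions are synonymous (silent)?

2

Codon 1: AUG (Met) → AUA (Ile) — missense.
Codon 2: AAA (Lys) → ACA (Thr) — missense.
Codon 3: UAC (Tyr) → UGC (Cys) — missense.
Codon 4: UUG (Leu) → UUA (Leu) — synonymous.
Codon 5: GGU (Gly) → GAU (Asp) — missense.
Codon 6: CCG (Pro) → CCU (Pro) — synonymous.
Codon 7: GUG (Val) → GCG (Ala) — missense.
Synonymous: 2 of 7.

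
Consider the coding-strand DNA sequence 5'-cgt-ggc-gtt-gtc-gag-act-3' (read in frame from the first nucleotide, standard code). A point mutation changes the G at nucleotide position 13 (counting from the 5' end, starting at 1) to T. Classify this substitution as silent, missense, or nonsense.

Position 13 falls in codon 5: GAG → Glu.
After the substitution the codon is TAG → Stop.
The new codon is a stop codon, so this is a nonsense mutation.

nonsense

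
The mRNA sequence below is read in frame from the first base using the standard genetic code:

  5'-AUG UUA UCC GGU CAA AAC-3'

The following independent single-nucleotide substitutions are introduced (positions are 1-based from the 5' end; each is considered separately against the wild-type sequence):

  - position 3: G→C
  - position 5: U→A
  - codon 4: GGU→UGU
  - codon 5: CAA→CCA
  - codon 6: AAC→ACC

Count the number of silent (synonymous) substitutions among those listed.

Codon 1: AUG (Met) → AUC (Ile) — missense.
Codon 2: UUA (Leu) → UAA (Stop) — nonsense.
Codon 4: GGU (Gly) → UGU (Cys) — missense.
Codon 5: CAA (Gln) → CCA (Pro) — missense.
Codon 6: AAC (Asn) → ACC (Thr) — missense.
Synonymous: 0 of 5.

0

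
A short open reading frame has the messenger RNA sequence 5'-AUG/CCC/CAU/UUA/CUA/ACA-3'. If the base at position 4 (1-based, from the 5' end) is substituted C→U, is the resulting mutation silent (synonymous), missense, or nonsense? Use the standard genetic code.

missense

Position 4 falls in codon 2: CCC → Pro.
After the substitution the codon is UCC → Ser.
Pro ≠ Ser, so this is a missense mutation.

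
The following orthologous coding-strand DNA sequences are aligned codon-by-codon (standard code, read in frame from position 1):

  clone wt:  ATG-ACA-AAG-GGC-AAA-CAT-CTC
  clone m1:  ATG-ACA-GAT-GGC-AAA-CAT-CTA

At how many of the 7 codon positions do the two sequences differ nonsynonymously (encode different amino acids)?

Codon 1: ATG Met / ATG Met — identical.
Codon 2: ACA Thr / ACA Thr — identical.
Codon 3: AAG Lys / GAT Asp — nonsynonymous.
Codon 4: GGC Gly / GGC Gly — identical.
Codon 5: AAA Lys / AAA Lys — identical.
Codon 6: CAT His / CAT His — identical.
Codon 7: CTC Leu / CTA Leu — synonymous.
Nonsynonymous differences: 1.

1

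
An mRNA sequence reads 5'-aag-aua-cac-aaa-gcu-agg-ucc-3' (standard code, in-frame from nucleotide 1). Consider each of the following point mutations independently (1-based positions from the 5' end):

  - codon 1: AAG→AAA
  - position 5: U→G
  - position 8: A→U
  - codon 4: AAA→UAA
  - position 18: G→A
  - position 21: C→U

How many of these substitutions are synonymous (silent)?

3

Codon 1: AAG (Lys) → AAA (Lys) — synonymous.
Codon 2: AUA (Ile) → AGA (Arg) — missense.
Codon 3: CAC (His) → CUC (Leu) — missense.
Codon 4: AAA (Lys) → UAA (Stop) — nonsense.
Codon 6: AGG (Arg) → AGA (Arg) — synonymous.
Codon 7: UCC (Ser) → UCU (Ser) — synonymous.
Synonymous: 3 of 6.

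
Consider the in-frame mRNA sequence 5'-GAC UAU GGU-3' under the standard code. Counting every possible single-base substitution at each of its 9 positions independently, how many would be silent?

5

Codon 1 (GAC, Asp): 1 synonymous substitution.
Codon 2 (UAU, Tyr): 1 synonymous substitution.
Codon 3 (GGU, Gly): 3 synonymous substitutions.
Total: 1 + 1 + 3 = 5.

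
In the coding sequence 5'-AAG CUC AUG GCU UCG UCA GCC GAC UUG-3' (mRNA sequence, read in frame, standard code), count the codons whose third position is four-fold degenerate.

Codon 1 AAG (Lys): third position 2-fold.
Codon 2 CUC (Leu): third position 4-fold.
Codon 3 AUG (Met): third position 1-fold.
Codon 4 GCU (Ala): third position 4-fold.
Codon 5 UCG (Ser): third position 4-fold.
Codon 6 UCA (Ser): third position 4-fold.
Codon 7 GCC (Ala): third position 4-fold.
Codon 8 GAC (Asp): third position 2-fold.
Codon 9 UUG (Leu): third position 2-fold.
Four-fold degenerate third positions: 5.

5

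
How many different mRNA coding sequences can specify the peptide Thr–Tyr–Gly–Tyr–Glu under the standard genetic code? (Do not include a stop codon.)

128

Thr: 4 codons.
Tyr: 2 codons.
Gly: 4 codons.
Tyr: 2 codons.
Glu: 2 codons.
4 × 2 × 4 × 2 × 2 = 128.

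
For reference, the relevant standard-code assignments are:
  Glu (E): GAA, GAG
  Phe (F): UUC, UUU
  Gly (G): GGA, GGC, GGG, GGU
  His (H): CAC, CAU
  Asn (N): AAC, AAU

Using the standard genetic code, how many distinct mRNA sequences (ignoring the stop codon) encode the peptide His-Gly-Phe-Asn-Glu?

64

His: 2 codons.
Gly: 4 codons.
Phe: 2 codons.
Asn: 2 codons.
Glu: 2 codons.
2 × 4 × 2 × 2 × 2 = 64.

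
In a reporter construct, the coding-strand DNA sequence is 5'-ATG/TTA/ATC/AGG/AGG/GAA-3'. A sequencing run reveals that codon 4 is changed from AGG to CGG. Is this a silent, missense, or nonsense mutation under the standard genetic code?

silent

Position 10 falls in codon 4: AGG → Arg.
After the substitution the codon is CGG → Arg.
Both encode Arg, so the change is synonymous.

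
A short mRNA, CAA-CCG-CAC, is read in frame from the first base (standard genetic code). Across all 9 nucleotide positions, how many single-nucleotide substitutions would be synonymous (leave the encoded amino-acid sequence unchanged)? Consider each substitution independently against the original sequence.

Codon 1 (CAA, Gln): 1 synonymous substitution.
Codon 2 (CCG, Pro): 3 synonymous substitutions.
Codon 3 (CAC, His): 1 synonymous substitution.
Total: 1 + 3 + 1 = 5.

5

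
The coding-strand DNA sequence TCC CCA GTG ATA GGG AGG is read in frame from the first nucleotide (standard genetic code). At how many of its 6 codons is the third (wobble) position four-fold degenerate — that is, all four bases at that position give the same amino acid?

Codon 1 TCC (Ser): third position 4-fold.
Codon 2 CCA (Pro): third position 4-fold.
Codon 3 GTG (Val): third position 4-fold.
Codon 4 ATA (Ile): third position 3-fold.
Codon 5 GGG (Gly): third position 4-fold.
Codon 6 AGG (Arg): third position 2-fold.
Four-fold degenerate third positions: 4.

4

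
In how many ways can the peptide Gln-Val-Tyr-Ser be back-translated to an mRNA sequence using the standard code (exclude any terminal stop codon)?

Gln: 2 codons.
Val: 4 codons.
Tyr: 2 codons.
Ser: 6 codons.
2 × 4 × 2 × 6 = 96.

96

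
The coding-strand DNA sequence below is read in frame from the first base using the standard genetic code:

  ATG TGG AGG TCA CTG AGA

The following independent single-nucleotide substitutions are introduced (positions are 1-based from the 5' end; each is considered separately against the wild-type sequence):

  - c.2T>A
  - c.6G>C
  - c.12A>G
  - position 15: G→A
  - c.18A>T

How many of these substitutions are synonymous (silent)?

2

Codon 1: ATG (Met) → AAG (Lys) — missense.
Codon 2: TGG (Trp) → TGC (Cys) — missense.
Codon 4: TCA (Ser) → TCG (Ser) — synonymous.
Codon 5: CTG (Leu) → CTA (Leu) — synonymous.
Codon 6: AGA (Arg) → AGT (Ser) — missense.
Synonymous: 2 of 5.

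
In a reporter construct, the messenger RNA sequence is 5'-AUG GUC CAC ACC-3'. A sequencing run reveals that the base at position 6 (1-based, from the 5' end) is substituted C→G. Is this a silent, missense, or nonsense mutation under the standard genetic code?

silent

Position 6 falls in codon 2: GUC → Val.
After the substitution the codon is GUG → Val.
Both encode Val, so the change is synonymous.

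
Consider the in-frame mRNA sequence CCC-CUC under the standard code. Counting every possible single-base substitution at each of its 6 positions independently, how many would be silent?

6

Codon 1 (CCC, Pro): 3 synonymous substitutions.
Codon 2 (CUC, Leu): 3 synonymous substitutions.
Total: 3 + 3 = 6.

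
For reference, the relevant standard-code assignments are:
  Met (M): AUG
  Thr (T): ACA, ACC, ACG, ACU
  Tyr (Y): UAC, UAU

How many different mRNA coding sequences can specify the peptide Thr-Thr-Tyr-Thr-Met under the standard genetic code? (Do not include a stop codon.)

Thr: 4 codons.
Thr: 4 codons.
Tyr: 2 codons.
Thr: 4 codons.
Met: 1 codon.
4 × 4 × 2 × 4 × 1 = 128.

128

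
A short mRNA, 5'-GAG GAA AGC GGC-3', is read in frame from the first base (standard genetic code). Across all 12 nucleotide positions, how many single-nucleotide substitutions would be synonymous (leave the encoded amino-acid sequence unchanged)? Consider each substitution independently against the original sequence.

Codon 1 (GAG, Glu): 1 synonymous substitution.
Codon 2 (GAA, Glu): 1 synonymous substitution.
Codon 3 (AGC, Ser): 1 synonymous substitution.
Codon 4 (GGC, Gly): 3 synonymous substitutions.
Total: 1 + 1 + 1 + 3 = 6.

6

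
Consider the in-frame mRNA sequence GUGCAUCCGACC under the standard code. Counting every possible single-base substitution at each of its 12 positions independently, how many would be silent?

Codon 1 (GUG, Val): 3 synonymous substitutions.
Codon 2 (CAU, His): 1 synonymous substitution.
Codon 3 (CCG, Pro): 3 synonymous substitutions.
Codon 4 (ACC, Thr): 3 synonymous substitutions.
Total: 3 + 1 + 3 + 3 = 10.

10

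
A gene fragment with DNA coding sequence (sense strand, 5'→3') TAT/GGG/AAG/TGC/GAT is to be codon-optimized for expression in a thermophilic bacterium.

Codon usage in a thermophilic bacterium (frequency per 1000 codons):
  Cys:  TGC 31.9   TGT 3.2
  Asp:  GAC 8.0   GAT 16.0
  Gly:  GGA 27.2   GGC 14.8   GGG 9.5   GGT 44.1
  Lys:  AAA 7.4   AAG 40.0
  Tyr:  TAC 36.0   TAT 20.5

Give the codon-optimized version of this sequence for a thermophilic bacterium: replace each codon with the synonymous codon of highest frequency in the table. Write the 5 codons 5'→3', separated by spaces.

Codon 1 (Tyr): best is TAC at 36.0.
Codon 2 (Gly): best is GGT at 44.1.
Codon 3 (Lys): best is AAG at 40.0.
Codon 4 (Cys): best is TGC at 31.9.
Codon 5 (Asp): best is GAT at 16.0.

TAC GGT AAG TGC GAT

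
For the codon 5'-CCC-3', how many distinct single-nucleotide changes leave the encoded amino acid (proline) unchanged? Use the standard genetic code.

3

Position 1: none → 0 synonymous.
Position 2: none → 0 synonymous.
Position 3: CCU, CCA, CCG → 3 synonymous.
Total: 0 + 0 + 3 = 3.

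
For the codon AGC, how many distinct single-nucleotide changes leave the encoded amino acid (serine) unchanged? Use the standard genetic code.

Position 1: none → 0 synonymous.
Position 2: none → 0 synonymous.
Position 3: AGU → 1 synonymous.
Total: 0 + 0 + 1 = 1.

1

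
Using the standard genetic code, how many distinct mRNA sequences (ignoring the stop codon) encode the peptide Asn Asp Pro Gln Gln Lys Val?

Asn: 2 codons.
Asp: 2 codons.
Pro: 4 codons.
Gln: 2 codons.
Gln: 2 codons.
Lys: 2 codons.
Val: 4 codons.
2 × 2 × 4 × 2 × 2 × 2 × 4 = 512.

512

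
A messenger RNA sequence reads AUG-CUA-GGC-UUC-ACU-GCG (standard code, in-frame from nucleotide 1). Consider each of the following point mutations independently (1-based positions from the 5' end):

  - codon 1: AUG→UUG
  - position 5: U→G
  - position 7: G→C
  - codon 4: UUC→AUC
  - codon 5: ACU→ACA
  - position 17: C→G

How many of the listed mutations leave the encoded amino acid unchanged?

Codon 1: AUG (Met) → UUG (Leu) — missense.
Codon 2: CUA (Leu) → CGA (Arg) — missense.
Codon 3: GGC (Gly) → CGC (Arg) — missense.
Codon 4: UUC (Phe) → AUC (Ile) — missense.
Codon 5: ACU (Thr) → ACA (Thr) — synonymous.
Codon 6: GCG (Ala) → GGG (Gly) — missense.
Synonymous: 1 of 6.

1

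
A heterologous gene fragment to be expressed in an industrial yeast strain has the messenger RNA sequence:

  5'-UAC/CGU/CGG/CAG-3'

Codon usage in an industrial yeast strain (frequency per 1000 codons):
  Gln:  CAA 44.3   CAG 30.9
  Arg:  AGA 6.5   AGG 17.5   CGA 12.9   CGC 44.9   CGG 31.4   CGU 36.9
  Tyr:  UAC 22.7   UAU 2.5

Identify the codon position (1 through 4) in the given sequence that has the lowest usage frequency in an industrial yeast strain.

Codon 1 UAC (Tyr): 22.7 per 1000.
Codon 2 CGU (Arg): 36.9 per 1000.
Codon 3 CGG (Arg): 31.4 per 1000.
Codon 4 CAG (Gln): 30.9 per 1000.
Lowest frequency is 22.7 at codon 1.

1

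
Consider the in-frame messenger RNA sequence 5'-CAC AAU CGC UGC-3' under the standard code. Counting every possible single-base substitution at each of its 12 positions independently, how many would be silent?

6

Codon 1 (CAC, His): 1 synonymous substitution.
Codon 2 (AAU, Asn): 1 synonymous substitution.
Codon 3 (CGC, Arg): 3 synonymous substitutions.
Codon 4 (UGC, Cys): 1 synonymous substitution.
Total: 1 + 1 + 3 + 1 = 6.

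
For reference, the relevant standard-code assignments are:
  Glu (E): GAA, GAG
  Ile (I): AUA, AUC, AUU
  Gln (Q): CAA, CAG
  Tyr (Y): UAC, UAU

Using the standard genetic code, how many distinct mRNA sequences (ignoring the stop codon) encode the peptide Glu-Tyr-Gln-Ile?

24

Glu: 2 codons.
Tyr: 2 codons.
Gln: 2 codons.
Ile: 3 codons.
2 × 2 × 2 × 3 = 24.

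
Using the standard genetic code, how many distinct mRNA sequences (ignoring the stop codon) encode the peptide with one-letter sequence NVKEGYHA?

2048

Asn: 2 codons.
Val: 4 codons.
Lys: 2 codons.
Glu: 2 codons.
Gly: 4 codons.
Tyr: 2 codons.
His: 2 codons.
Ala: 4 codons.
2 × 4 × 2 × 2 × 4 × 2 × 2 × 4 = 2048.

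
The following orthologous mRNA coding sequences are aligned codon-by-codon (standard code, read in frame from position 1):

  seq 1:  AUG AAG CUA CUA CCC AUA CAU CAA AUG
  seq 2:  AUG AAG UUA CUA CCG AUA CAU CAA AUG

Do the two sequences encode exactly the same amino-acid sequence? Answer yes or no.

Codon 1: AUG Met / AUG Met — identical.
Codon 2: AAG Lys / AAG Lys — identical.
Codon 3: CUA Leu / UUA Leu — synonymous.
Codon 4: CUA Leu / CUA Leu — identical.
Codon 5: CCC Pro / CCG Pro — synonymous.
Codon 6: AUA Ile / AUA Ile — identical.
Codon 7: CAU His / CAU His — identical.
Codon 8: CAA Gln / CAA Gln — identical.
Codon 9: AUG Met / AUG Met — identical.
Nonsynonymous differences: 0 → same protein.

yes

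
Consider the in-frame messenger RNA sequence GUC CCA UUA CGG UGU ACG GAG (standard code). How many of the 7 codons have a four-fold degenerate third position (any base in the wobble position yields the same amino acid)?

Codon 1 GUC (Val): third position 4-fold.
Codon 2 CCA (Pro): third position 4-fold.
Codon 3 UUA (Leu): third position 2-fold.
Codon 4 CGG (Arg): third position 4-fold.
Codon 5 UGU (Cys): third position 2-fold.
Codon 6 ACG (Thr): third position 4-fold.
Codon 7 GAG (Glu): third position 2-fold.
Four-fold degenerate third positions: 4.

4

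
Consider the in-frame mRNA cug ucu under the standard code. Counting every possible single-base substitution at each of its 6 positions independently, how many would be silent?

7

Codon 1 (CUG, Leu): 4 synonymous substitutions.
Codon 2 (UCU, Ser): 3 synonymous substitutions.
Total: 4 + 3 = 7.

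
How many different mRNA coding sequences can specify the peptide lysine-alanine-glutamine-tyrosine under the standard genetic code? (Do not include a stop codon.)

Lys: 2 codons.
Ala: 4 codons.
Gln: 2 codons.
Tyr: 2 codons.
2 × 4 × 2 × 2 = 32.

32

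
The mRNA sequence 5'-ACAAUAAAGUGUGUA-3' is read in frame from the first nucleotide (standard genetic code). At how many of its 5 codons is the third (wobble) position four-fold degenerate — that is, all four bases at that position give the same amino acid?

2

Codon 1 ACA (Thr): third position 4-fold.
Codon 2 AUA (Ile): third position 3-fold.
Codon 3 AAG (Lys): third position 2-fold.
Codon 4 UGU (Cys): third position 2-fold.
Codon 5 GUA (Val): third position 4-fold.
Four-fold degenerate third positions: 2.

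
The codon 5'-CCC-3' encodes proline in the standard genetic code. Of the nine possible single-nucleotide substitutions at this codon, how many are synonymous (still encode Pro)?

3

Position 1: none → 0 synonymous.
Position 2: none → 0 synonymous.
Position 3: CCU, CCA, CCG → 3 synonymous.
Total: 0 + 0 + 3 = 3.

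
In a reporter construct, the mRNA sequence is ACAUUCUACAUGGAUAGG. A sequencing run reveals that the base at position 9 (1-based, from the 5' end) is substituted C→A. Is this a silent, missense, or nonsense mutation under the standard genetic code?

Position 9 falls in codon 3: UAC → Tyr.
After the substitution the codon is UAA → Stop.
The new codon is a stop codon, so this is a nonsense mutation.

nonsense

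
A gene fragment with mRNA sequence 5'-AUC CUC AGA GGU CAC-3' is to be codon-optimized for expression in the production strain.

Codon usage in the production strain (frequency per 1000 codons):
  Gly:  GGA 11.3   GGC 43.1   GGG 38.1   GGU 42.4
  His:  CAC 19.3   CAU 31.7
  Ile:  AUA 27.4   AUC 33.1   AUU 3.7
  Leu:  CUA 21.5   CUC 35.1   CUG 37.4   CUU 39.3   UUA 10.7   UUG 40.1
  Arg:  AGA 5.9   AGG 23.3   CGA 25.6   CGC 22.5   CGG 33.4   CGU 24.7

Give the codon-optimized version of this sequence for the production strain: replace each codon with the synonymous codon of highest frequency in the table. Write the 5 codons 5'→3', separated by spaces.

Codon 1 (Ile): best is AUC at 33.1.
Codon 2 (Leu): best is UUG at 40.1.
Codon 3 (Arg): best is CGG at 33.4.
Codon 4 (Gly): best is GGC at 43.1.
Codon 5 (His): best is CAU at 31.7.

AUC UUG CGG GGC CAU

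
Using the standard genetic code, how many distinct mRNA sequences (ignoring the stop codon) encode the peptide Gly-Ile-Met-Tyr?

24

Gly: 4 codons.
Ile: 3 codons.
Met: 1 codon.
Tyr: 2 codons.
4 × 3 × 1 × 2 = 24.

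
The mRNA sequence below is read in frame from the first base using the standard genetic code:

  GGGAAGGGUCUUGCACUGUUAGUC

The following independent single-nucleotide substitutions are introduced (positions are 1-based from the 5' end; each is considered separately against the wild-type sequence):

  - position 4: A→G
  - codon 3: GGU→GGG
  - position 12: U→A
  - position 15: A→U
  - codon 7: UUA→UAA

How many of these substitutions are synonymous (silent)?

3

Codon 2: AAG (Lys) → GAG (Glu) — missense.
Codon 3: GGU (Gly) → GGG (Gly) — synonymous.
Codon 4: CUU (Leu) → CUA (Leu) — synonymous.
Codon 5: GCA (Ala) → GCU (Ala) — synonymous.
Codon 7: UUA (Leu) → UAA (Stop) — nonsense.
Synonymous: 3 of 5.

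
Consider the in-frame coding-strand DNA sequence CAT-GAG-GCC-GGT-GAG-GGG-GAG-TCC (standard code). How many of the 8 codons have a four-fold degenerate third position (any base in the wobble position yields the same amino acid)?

4

Codon 1 CAT (His): third position 2-fold.
Codon 2 GAG (Glu): third position 2-fold.
Codon 3 GCC (Ala): third position 4-fold.
Codon 4 GGT (Gly): third position 4-fold.
Codon 5 GAG (Glu): third position 2-fold.
Codon 6 GGG (Gly): third position 4-fold.
Codon 7 GAG (Glu): third position 2-fold.
Codon 8 TCC (Ser): third position 4-fold.
Four-fold degenerate third positions: 4.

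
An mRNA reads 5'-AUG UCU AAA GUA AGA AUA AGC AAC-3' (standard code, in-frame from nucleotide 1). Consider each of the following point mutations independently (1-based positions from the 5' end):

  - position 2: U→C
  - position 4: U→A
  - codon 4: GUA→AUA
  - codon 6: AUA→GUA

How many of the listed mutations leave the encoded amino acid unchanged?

Codon 1: AUG (Met) → ACG (Thr) — missense.
Codon 2: UCU (Ser) → ACU (Thr) — missense.
Codon 4: GUA (Val) → AUA (Ile) — missense.
Codon 6: AUA (Ile) → GUA (Val) — missense.
Synonymous: 0 of 4.

0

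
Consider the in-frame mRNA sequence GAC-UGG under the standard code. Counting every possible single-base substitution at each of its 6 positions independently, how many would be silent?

1

Codon 1 (GAC, Asp): 1 synonymous substitution.
Codon 2 (UGG, Trp): 0 synonymous substitutions.
Total: 1 + 0 = 1.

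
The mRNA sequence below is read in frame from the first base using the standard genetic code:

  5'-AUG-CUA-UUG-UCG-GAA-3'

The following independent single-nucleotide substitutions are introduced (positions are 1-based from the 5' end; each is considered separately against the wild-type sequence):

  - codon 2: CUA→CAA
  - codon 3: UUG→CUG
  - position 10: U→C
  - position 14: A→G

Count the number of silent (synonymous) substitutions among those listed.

Codon 2: CUA (Leu) → CAA (Gln) — missense.
Codon 3: UUG (Leu) → CUG (Leu) — synonymous.
Codon 4: UCG (Ser) → CCG (Pro) — missense.
Codon 5: GAA (Glu) → GGA (Gly) — missense.
Synonymous: 1 of 4.

1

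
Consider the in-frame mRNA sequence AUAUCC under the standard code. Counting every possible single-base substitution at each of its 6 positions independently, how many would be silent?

5

Codon 1 (AUA, Ile): 2 synonymous substitutions.
Codon 2 (UCC, Ser): 3 synonymous substitutions.
Total: 2 + 3 = 5.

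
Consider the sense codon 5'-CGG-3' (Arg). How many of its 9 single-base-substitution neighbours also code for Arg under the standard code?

Position 1: AGG → 1 synonymous.
Position 2: none → 0 synonymous.
Position 3: CGU, CGC, CGA → 3 synonymous.
Total: 1 + 0 + 3 = 4.

4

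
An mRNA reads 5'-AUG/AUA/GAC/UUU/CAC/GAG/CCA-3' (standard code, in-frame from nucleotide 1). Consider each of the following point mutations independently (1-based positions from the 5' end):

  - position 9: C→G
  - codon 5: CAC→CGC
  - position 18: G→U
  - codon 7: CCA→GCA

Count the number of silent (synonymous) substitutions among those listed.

Codon 3: GAC (Asp) → GAG (Glu) — missense.
Codon 5: CAC (His) → CGC (Arg) — missense.
Codon 6: GAG (Glu) → GAU (Asp) — missense.
Codon 7: CCA (Pro) → GCA (Ala) — missense.
Synonymous: 0 of 4.

0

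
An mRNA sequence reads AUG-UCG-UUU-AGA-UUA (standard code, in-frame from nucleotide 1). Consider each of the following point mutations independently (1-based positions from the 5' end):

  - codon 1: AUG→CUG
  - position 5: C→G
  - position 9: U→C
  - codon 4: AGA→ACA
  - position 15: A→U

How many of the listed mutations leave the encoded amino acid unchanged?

Codon 1: AUG (Met) → CUG (Leu) — missense.
Codon 2: UCG (Ser) → UGG (Trp) — missense.
Codon 3: UUU (Phe) → UUC (Phe) — synonymous.
Codon 4: AGA (Arg) → ACA (Thr) — missense.
Codon 5: UUA (Leu) → UUU (Phe) — missense.
Synonymous: 1 of 5.

1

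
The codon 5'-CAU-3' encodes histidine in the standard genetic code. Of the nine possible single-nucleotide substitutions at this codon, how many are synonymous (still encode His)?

1

Position 1: none → 0 synonymous.
Position 2: none → 0 synonymous.
Position 3: CAC → 1 synonymous.
Total: 0 + 0 + 1 = 1.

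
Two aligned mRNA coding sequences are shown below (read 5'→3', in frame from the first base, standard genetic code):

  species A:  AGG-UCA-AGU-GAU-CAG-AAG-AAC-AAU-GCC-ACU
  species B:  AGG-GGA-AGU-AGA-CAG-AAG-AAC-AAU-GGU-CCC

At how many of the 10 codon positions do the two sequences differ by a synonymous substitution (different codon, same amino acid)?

0

Codon 1: AGG Arg / AGG Arg — identical.
Codon 2: UCA Ser / GGA Gly — nonsynonymous.
Codon 3: AGU Ser / AGU Ser — identical.
Codon 4: GAU Asp / AGA Arg — nonsynonymous.
Codon 5: CAG Gln / CAG Gln — identical.
Codon 6: AAG Lys / AAG Lys — identical.
Codon 7: AAC Asn / AAC Asn — identical.
Codon 8: AAU Asn / AAU Asn — identical.
Codon 9: GCC Ala / GGU Gly — nonsynonymous.
Codon 10: ACU Thr / CCC Pro — nonsynonymous.
Synonymous differences: 0.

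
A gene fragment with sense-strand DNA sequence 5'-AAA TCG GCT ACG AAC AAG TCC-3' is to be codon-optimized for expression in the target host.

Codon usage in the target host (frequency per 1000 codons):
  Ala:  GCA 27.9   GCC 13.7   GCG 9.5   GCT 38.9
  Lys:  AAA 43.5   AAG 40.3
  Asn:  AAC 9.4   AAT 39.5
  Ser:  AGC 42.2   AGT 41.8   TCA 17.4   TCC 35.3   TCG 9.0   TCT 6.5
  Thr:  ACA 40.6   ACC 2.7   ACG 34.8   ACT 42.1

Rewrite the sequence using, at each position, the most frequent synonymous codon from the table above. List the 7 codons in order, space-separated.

AAA AGC GCT ACT AAT AAA AGC

Codon 1 (Lys): best is AAA at 43.5.
Codon 2 (Ser): best is AGC at 42.2.
Codon 3 (Ala): best is GCT at 38.9.
Codon 4 (Thr): best is ACT at 42.1.
Codon 5 (Asn): best is AAT at 39.5.
Codon 6 (Lys): best is AAA at 43.5.
Codon 7 (Ser): best is AGC at 42.2.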